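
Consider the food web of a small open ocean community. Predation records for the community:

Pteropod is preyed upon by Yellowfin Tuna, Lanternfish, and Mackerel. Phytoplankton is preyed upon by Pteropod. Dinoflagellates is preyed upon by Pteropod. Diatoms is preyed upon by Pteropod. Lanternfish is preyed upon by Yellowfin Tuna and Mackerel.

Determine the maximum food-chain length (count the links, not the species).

One longest chain: Dinoflagellates → Pteropod → Lanternfish → Yellowfin Tuna.
It has 4 species and 3 links.

3 links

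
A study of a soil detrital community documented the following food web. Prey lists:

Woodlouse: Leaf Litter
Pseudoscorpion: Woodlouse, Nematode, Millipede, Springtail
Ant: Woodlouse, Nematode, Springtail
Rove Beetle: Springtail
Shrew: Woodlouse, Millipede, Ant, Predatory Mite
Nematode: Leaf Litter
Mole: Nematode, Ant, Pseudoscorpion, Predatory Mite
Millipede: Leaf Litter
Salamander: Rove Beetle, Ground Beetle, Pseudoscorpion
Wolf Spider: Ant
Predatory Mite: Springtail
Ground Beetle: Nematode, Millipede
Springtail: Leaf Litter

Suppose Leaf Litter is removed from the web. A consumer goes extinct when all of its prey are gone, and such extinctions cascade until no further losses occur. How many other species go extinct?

Remove Leaf Litter.
Round 1: Woodlouse (all prey gone), Nematode (all prey gone), Millipede (all prey gone), Springtail (all prey gone) → extinct.
Round 2: Rove Beetle (all prey gone), Ground Beetle (all prey gone), Ant (all prey gone), Pseudoscorpion (all prey gone), Predatory Mite (all prey gone) → extinct.
Round 3: Shrew (all prey gone), Mole (all prey gone), Salamander (all prey gone), Wolf Spider (all prey gone) → extinct.
No further losses. Total secondary extinctions: 13.

13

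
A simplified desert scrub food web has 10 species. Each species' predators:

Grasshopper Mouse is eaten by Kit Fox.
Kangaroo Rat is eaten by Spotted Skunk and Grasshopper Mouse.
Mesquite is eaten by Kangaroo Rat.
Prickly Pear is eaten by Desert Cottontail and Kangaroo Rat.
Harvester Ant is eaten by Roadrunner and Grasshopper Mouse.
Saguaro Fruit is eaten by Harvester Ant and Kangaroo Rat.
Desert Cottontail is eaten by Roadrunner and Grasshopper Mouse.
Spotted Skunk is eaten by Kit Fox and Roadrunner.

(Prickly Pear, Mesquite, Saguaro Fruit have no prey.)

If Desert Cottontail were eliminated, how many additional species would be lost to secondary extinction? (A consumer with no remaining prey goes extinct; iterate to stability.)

0

Remove Desert Cottontail.
Every predator of it retains at least one other prey: Grasshopper Mouse still has Kangaroo Rat, Harvester Ant; Roadrunner still has Harvester Ant, Spotted Skunk.
No consumer loses all prey, so no secondary extinctions occur.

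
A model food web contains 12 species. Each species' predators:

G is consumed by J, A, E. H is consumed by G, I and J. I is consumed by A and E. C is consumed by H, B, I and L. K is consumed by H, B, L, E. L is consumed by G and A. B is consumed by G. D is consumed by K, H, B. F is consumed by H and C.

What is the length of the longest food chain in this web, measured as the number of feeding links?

One longest chain: D → K → B → G → A.
It has 5 species and 4 links.

4 links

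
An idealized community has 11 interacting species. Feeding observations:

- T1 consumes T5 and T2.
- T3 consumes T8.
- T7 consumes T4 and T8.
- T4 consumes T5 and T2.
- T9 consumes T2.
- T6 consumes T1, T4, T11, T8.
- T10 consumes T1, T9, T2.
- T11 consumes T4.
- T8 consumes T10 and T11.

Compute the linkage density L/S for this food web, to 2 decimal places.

L/S = 1.64

There are L = 18 links among S = 11 species.
L/S = 18/11 = 1.6364 ≈ 1.64.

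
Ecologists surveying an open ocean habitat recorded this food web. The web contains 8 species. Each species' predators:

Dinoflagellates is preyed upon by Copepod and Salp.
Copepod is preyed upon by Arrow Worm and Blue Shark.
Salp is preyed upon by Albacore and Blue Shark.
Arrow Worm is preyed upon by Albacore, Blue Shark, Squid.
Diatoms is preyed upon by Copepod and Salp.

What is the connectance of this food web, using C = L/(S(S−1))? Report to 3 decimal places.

The web has S = 8 species and L = 11 feeding links.
C = L / (S(S−1)) = 11 / 56 = 0.1964 ≈ 0.196.

C = 0.196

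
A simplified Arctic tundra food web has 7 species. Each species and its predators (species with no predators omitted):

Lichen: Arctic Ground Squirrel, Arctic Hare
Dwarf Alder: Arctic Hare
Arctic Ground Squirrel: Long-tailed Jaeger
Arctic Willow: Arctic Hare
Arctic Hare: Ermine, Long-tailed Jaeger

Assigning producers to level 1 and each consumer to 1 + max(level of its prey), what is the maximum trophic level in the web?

Producers (level 1): Arctic Willow, Dwarf Alder, Lichen.
Arctic Willow → Arctic Hare → Ermine gives Ermine level 3.
No species has a prey at level 3, so no species reaches level 4.

3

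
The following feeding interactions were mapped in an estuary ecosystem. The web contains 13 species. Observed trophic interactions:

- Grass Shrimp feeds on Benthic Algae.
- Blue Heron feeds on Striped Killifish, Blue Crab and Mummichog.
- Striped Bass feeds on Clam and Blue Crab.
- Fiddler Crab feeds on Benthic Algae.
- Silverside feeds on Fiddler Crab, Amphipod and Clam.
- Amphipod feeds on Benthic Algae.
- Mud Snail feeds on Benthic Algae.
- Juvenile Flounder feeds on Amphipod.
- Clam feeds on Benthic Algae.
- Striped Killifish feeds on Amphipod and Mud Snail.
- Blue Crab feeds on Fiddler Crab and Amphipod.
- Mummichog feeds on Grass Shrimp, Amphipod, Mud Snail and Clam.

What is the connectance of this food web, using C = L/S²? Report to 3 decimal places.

The web has S = 13 species and L = 22 feeding links.
C = L / S² = 22 / 169 = 0.1302 ≈ 0.130.

C = 0.130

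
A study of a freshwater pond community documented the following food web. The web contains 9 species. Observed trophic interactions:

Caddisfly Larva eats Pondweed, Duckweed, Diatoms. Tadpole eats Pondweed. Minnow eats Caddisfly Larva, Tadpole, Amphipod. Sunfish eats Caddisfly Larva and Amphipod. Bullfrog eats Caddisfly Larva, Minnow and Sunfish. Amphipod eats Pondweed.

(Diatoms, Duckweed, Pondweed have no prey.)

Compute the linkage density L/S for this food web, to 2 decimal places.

L/S = 1.44

There are L = 13 links among S = 9 species.
L/S = 13/9 = 1.4444 ≈ 1.44.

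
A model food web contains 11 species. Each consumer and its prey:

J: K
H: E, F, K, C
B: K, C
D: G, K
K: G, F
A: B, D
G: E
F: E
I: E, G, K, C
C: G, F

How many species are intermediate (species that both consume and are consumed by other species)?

6

Intermediate species (has both prey and predators): G, F, K, C, B, D.
Count: 6.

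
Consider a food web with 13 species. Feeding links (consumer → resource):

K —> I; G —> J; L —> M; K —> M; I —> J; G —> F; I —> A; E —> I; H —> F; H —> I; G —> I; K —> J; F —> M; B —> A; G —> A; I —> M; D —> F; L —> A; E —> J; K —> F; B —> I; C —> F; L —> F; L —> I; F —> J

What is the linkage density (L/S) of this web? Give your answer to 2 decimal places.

L/S = 1.92

There are L = 25 links among S = 13 species.
L/S = 25/13 = 1.9231 ≈ 1.92.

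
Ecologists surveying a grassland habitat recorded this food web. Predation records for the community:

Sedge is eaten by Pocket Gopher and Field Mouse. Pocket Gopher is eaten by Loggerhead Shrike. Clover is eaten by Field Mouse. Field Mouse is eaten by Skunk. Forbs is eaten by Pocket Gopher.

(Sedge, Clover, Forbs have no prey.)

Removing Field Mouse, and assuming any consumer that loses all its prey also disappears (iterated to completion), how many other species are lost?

1

Remove Field Mouse.
Round 1: Skunk (all prey gone) → extinct.
No further losses. Total secondary extinctions: 1.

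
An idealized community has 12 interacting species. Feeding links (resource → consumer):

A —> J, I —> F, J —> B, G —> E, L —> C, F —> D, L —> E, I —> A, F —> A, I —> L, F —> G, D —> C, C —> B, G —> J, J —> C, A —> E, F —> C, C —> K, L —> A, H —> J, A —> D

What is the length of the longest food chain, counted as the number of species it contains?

One longest chain: I → L → A → D → C → K.
It has 6 species and 5 links.

6 species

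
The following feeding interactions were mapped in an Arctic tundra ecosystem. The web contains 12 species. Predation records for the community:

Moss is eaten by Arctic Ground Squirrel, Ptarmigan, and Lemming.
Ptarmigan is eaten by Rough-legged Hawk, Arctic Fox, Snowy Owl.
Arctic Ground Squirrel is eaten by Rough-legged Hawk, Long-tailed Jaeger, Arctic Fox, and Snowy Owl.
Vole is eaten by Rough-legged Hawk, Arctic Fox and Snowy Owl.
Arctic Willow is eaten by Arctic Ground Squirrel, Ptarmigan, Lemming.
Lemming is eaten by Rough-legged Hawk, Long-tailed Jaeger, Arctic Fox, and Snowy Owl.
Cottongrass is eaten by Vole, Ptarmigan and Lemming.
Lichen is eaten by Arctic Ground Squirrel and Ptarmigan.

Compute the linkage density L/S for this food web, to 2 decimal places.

L/S = 2.08

There are L = 25 links among S = 12 species.
L/S = 25/12 = 2.0833 ≈ 2.08.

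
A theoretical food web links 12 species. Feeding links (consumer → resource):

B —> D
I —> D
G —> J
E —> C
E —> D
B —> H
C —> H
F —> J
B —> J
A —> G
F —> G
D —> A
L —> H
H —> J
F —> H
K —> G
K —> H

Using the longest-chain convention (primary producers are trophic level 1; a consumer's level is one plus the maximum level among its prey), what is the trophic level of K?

Trophic level 3

J is a producer → level 1.
G eats J → level 2.
K eats G (level 2); other prey at levels: H 2 → level 3.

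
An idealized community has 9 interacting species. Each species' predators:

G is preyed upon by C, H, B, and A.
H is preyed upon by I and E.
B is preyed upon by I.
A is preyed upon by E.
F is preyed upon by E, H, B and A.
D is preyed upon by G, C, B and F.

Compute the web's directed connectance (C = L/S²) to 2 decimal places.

C = 0.20

The web has S = 9 species and L = 16 feeding links.
C = L / S² = 16 / 81 = 0.1975 ≈ 0.20.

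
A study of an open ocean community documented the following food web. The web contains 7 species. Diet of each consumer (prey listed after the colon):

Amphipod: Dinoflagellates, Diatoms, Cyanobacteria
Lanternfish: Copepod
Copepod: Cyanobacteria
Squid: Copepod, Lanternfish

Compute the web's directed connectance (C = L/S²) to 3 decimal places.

The web has S = 7 species and L = 7 feeding links.
C = L / S² = 7 / 49 = 0.1429 ≈ 0.143.

C = 0.143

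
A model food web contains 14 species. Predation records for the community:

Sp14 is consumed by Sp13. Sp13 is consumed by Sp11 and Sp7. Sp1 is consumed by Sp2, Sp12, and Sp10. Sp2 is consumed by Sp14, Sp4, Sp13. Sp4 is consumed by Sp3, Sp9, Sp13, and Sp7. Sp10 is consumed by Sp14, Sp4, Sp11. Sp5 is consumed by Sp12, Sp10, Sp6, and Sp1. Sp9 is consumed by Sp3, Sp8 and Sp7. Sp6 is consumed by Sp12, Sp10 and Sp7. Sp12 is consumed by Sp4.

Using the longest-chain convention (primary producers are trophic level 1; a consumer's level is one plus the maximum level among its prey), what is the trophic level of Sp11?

Trophic level 6

Sp5 is a producer → level 1.
Sp1 eats Sp5 → level 2.
Sp10 eats Sp1 (level 2); other prey at levels: Sp5 1, Sp6 2 → level 3.
Sp4 eats Sp10 (level 3); other prey at levels: Sp12 3, Sp2 3 → level 4.
Sp13 eats Sp4 (level 4); other prey at levels: Sp2 3, Sp14 4 → level 5.
Sp11 eats Sp13 (level 5); other prey at levels: Sp10 3 → level 6.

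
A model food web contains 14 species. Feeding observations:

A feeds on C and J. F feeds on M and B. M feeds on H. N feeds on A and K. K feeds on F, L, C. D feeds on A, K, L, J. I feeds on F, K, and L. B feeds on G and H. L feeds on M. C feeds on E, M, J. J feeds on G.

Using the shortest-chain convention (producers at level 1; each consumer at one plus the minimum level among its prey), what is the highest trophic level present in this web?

4

Producers (level 1): E, H, G.
Following each consumer down to its lowest-level prey: E → C → K → N (levels 1 through 4).
All prey of N (K 3, A 3) are at level 3 or above, so N is at level 1 + 3 = 4.
Every consumer has at least one prey at level 3 or below, so none exceeds level 4.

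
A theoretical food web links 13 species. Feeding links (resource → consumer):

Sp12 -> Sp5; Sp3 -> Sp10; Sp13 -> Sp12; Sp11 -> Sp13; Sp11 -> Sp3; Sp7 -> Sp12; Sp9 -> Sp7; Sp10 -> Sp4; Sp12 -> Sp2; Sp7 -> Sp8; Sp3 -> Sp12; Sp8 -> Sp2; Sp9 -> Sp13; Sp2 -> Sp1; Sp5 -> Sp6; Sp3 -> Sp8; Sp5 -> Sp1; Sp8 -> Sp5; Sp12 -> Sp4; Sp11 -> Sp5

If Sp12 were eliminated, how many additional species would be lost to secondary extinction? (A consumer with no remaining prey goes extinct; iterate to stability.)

0

Remove Sp12.
Every predator of it retains at least one other prey: Sp2 still has Sp8; Sp4 still has Sp10; Sp5 still has Sp11, Sp8.
No consumer loses all prey, so no secondary extinctions occur.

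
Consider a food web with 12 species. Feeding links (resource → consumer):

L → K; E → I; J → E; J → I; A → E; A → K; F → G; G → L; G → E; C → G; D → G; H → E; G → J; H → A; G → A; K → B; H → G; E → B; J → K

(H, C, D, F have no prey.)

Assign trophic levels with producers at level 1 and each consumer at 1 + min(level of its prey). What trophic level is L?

Trophic level 3

H is a producer → level 1.
G eats H → level 2.
L eats G → level 3.
No prey of L is below level 2, so 3 is the minimum.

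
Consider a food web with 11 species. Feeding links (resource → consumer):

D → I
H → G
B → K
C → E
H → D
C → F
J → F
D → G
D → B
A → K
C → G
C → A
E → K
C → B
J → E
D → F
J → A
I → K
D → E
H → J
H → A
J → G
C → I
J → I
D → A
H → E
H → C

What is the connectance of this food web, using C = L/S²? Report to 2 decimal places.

The web has S = 11 species and L = 27 feeding links.
C = L / S² = 27 / 121 = 0.2231 ≈ 0.22.

C = 0.22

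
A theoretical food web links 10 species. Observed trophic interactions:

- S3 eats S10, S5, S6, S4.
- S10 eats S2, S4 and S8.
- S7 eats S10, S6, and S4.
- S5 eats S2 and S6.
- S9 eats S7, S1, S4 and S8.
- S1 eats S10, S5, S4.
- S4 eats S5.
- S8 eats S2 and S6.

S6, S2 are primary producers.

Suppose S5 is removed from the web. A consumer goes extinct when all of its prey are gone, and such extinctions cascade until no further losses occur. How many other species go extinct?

1

Remove S5.
Round 1: S4 (all prey gone) → extinct.
No further losses. Total secondary extinctions: 1.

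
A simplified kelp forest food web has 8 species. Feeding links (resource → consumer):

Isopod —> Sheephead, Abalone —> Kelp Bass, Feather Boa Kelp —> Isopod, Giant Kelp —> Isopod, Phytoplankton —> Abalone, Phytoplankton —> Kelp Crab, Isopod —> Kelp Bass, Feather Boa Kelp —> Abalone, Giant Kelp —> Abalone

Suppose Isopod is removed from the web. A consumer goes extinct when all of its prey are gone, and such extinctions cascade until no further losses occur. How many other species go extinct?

Remove Isopod.
Round 1: Sheephead (all prey gone) → extinct.
No further losses. Total secondary extinctions: 1.

1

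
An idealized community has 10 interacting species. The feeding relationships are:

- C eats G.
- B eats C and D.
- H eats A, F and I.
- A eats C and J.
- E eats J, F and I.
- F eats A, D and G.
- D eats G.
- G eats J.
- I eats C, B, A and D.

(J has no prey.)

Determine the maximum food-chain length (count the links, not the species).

One longest chain: J → G → D → B → I → H.
It has 6 species and 5 links.

5 links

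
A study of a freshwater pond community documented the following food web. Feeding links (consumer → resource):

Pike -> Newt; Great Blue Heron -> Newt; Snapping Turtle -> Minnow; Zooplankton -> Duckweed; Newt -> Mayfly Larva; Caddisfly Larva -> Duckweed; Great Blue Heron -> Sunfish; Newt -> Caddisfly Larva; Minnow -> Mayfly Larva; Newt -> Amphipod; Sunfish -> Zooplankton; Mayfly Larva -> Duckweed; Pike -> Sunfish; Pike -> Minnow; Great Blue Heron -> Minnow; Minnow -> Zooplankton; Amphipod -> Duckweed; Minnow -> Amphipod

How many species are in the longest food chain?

One longest chain: Duckweed → Zooplankton → Minnow → Snapping Turtle.
It has 4 species and 3 links.

4 species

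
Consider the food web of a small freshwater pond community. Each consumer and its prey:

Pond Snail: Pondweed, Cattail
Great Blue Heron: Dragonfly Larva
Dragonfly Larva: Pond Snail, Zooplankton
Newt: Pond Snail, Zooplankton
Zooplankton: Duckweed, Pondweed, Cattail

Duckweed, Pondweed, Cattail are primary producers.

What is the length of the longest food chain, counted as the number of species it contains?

One longest chain: Pondweed → Pond Snail → Dragonfly Larva → Great Blue Heron.
It has 4 species and 3 links.

4 species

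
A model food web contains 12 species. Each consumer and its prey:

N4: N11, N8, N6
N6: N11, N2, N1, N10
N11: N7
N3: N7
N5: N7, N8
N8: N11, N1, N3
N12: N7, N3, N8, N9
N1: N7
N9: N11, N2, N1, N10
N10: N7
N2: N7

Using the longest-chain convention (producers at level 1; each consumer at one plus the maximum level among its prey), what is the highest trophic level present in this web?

4

Producers (level 1): N7.
N7 → N11 → N6 → N4 gives N4 level 4.
No species has a prey at level 4, so no species reaches level 5.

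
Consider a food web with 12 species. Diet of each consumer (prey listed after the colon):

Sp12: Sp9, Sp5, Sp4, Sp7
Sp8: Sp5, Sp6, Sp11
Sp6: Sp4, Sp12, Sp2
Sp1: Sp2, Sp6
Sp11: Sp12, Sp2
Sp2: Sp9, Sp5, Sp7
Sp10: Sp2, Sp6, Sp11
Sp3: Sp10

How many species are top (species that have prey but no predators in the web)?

Top species (has prey, but nothing eats it): Sp1, Sp8, Sp3.
Count: 3.

3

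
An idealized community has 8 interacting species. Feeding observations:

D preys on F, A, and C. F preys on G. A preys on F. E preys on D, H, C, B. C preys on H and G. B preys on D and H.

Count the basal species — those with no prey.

2

Basal species (no prey listed): H, G.
Count: 2.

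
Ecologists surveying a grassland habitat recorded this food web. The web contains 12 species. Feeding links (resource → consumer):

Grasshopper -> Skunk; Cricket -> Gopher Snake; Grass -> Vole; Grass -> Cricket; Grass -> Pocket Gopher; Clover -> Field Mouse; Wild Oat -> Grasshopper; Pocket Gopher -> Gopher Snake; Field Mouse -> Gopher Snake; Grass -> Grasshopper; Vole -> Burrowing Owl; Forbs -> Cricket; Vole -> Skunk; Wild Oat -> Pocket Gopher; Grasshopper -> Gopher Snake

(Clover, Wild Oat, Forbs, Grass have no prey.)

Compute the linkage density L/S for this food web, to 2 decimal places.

There are L = 15 links among S = 12 species.
L/S = 15/12 = 1.2500 ≈ 1.25.

L/S = 1.25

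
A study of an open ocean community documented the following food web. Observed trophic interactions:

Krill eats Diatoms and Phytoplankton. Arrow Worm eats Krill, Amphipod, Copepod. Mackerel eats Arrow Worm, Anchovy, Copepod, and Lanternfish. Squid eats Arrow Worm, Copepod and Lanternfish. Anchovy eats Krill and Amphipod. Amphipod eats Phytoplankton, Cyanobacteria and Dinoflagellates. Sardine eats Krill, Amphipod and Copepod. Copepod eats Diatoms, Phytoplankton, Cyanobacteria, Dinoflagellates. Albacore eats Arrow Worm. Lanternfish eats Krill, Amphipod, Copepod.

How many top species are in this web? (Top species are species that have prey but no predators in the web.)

Top species (has prey, but nothing eats it): Sardine, Mackerel, Squid, Albacore.
Count: 4.

4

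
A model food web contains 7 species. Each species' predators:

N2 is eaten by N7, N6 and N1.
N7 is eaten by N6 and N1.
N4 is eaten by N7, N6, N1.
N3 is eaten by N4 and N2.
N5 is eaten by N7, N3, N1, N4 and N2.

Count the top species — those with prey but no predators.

2

Top species (has prey, but nothing eats it): N6, N1.
Count: 2.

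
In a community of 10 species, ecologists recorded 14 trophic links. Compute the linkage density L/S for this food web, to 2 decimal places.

L/S = 1.40

There are L = 14 links among S = 10 species.
L/S = 14/10 = 1.4000 ≈ 1.40.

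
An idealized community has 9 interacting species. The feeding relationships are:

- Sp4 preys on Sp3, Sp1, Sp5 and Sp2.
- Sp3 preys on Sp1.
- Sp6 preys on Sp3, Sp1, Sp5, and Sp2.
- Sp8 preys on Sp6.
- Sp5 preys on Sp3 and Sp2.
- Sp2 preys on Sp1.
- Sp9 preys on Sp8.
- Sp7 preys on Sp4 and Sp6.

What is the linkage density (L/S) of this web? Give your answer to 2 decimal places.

There are L = 16 links among S = 9 species.
L/S = 16/9 = 1.7778 ≈ 1.78.

L/S = 1.78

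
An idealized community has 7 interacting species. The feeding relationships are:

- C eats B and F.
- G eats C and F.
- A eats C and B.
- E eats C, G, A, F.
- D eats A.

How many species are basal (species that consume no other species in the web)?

Basal species (no prey listed): F, B.
Count: 2.

2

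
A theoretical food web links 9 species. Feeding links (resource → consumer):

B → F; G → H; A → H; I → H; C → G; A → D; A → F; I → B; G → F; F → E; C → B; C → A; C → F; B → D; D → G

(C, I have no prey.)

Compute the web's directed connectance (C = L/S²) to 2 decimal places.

The web has S = 9 species and L = 15 feeding links.
C = L / S² = 15 / 81 = 0.1852 ≈ 0.19.

C = 0.19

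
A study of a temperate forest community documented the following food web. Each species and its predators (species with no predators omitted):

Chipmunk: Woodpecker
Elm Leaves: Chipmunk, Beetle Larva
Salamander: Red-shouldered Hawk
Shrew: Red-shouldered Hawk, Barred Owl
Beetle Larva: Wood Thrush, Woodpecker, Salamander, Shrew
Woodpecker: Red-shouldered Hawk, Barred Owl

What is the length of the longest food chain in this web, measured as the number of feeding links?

One longest chain: Elm Leaves → Chipmunk → Woodpecker → Red-shouldered Hawk.
It has 4 species and 3 links.

3 links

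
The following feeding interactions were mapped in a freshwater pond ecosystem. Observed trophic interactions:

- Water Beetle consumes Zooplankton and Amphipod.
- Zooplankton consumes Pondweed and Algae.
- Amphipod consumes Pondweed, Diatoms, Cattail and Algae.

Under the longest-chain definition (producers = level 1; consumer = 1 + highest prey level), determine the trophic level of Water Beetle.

Diatoms is a producer → level 1.
Amphipod eats Diatoms (level 1); other prey at levels: Cattail 1, Pondweed 1, Algae 1 → level 2.
Water Beetle eats Amphipod (level 2); other prey at levels: Zooplankton 2 → level 3.

Trophic level 3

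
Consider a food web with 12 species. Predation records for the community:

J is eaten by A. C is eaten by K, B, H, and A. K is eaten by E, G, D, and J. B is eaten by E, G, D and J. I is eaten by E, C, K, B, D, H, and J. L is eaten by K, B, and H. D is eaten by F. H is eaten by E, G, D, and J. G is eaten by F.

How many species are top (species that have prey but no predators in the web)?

Top species (has prey, but nothing eats it): E, A, F.
Count: 3.

3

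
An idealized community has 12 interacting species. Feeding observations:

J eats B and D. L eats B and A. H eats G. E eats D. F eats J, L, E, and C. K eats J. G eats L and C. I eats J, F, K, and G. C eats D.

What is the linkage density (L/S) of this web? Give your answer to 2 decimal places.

There are L = 18 links among S = 12 species.
L/S = 18/12 = 1.5000 ≈ 1.50.

L/S = 1.50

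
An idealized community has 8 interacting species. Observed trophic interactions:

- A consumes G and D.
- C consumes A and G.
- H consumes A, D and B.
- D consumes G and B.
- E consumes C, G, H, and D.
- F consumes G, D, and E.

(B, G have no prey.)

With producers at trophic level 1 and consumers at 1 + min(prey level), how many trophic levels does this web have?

Producers (level 1): B, G.
Following each consumer down to its lowest-level prey: G → C (levels 1 through 2).
All prey of C (G 1, A 2) are at level 1 or above, so C is at level 1 + 1 = 2.
Every consumer has at least one prey at level 1 or below, so none exceeds level 2.

2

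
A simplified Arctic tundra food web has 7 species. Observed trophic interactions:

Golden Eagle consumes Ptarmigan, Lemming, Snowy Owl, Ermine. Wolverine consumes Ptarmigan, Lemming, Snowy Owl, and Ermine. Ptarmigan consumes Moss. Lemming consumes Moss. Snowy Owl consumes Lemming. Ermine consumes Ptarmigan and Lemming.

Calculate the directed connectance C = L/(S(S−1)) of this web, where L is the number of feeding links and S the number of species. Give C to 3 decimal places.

The web has S = 7 species and L = 13 feeding links.
C = L / (S(S−1)) = 13 / 42 = 0.3095 ≈ 0.310.

C = 0.310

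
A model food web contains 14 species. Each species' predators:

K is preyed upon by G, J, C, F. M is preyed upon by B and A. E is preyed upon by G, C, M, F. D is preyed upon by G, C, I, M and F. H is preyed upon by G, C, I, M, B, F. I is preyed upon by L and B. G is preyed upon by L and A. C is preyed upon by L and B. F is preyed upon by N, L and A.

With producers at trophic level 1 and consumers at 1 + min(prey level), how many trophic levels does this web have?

Producers (level 1): K, E, D, H.
Following each consumer down to its lowest-level prey: K → C → L (levels 1 through 3).
All prey of L (C 2, F 2, I 2, G 2) are at level 2 or above, so L is at level 1 + 2 = 3.
Every consumer has at least one prey at level 2 or below, so none exceeds level 3.

3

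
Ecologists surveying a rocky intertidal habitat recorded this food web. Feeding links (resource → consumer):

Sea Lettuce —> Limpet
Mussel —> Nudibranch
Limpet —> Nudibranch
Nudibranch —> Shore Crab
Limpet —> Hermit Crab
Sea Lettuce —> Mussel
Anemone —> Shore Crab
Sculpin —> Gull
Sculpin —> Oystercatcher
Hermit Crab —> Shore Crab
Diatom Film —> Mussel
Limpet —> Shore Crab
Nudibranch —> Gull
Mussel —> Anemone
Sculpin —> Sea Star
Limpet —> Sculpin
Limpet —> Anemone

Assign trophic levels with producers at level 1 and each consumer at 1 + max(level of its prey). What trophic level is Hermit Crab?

Trophic level 3

Sea Lettuce is a producer → level 1.
Limpet eats Sea Lettuce → level 2.
Hermit Crab eats Limpet → level 3.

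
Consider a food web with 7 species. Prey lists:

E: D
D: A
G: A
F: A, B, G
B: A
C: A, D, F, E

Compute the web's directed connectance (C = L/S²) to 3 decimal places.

C = 0.224

The web has S = 7 species and L = 11 feeding links.
C = L / S² = 11 / 49 = 0.2245 ≈ 0.224.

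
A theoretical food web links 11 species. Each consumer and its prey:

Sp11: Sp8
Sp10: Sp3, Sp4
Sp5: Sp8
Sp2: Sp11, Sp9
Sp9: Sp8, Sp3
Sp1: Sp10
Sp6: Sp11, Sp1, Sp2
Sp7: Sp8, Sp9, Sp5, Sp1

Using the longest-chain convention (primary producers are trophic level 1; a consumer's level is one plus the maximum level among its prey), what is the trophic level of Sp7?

Sp3 is a producer → level 1.
Sp10 eats Sp3 (level 1); other prey at levels: Sp4 1 → level 2.
Sp1 eats Sp10 → level 3.
Sp7 eats Sp1 (level 3); other prey at levels: Sp8 1, Sp9 2, Sp5 2 → level 4.

Trophic level 4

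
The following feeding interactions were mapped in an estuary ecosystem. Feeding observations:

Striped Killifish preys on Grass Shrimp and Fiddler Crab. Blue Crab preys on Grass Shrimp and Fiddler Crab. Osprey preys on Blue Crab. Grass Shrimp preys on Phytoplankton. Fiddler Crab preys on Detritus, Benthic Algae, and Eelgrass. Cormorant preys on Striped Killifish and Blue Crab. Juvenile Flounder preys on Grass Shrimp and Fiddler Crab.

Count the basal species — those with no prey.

4

Basal species (no prey listed): Phytoplankton, Eelgrass, Detritus, Benthic Algae.
Count: 4.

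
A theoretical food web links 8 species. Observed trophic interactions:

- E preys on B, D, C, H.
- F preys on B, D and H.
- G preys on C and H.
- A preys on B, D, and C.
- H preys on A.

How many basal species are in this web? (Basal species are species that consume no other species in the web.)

Basal species (no prey listed): C, B, D.
Count: 3.

3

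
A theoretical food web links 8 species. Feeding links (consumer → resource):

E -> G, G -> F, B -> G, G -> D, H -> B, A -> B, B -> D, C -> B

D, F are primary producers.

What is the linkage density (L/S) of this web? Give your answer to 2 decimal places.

L/S = 1.00

There are L = 8 links among S = 8 species.
L/S = 8/8 = 1.0000 ≈ 1.00.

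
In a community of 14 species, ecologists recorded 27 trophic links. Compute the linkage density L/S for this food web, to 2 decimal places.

L/S = 1.93

There are L = 27 links among S = 14 species.
L/S = 27/14 = 1.9286 ≈ 1.93.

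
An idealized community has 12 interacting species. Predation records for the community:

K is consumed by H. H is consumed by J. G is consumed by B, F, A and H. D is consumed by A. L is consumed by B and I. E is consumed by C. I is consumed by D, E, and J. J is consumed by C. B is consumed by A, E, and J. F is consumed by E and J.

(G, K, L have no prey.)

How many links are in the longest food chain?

One longest chain: L → I → D → A.
It has 4 species and 3 links.

3 links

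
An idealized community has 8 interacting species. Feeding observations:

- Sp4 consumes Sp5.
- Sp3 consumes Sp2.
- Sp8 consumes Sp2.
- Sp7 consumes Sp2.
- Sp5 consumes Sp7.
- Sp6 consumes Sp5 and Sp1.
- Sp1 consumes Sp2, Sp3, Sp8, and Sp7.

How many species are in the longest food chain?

4 species

One longest chain: Sp2 → Sp7 → Sp5 → Sp4.
It has 4 species and 3 links.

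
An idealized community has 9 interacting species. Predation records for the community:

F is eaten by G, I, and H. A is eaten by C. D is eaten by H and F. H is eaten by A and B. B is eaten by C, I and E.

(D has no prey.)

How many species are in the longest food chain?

5 species

One longest chain: D → F → H → A → C.
It has 5 species and 4 links.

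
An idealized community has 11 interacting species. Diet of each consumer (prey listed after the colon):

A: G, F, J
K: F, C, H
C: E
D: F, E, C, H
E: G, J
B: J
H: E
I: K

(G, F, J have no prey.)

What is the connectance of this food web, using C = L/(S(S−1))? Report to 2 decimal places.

The web has S = 11 species and L = 16 feeding links.
C = L / (S(S−1)) = 16 / 110 = 0.1455 ≈ 0.15.

C = 0.15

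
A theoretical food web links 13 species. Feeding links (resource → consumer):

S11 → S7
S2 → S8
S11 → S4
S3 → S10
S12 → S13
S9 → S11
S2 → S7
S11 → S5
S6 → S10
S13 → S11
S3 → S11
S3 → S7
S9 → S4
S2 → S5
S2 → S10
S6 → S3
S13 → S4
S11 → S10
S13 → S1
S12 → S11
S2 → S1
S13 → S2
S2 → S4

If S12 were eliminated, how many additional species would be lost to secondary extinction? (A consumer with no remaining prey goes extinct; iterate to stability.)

Remove S12.
Round 1: S13 (all prey gone) → extinct.
Round 2: S2 (all prey gone) → extinct.
Round 3: S1 (all prey gone), S8 (all prey gone) → extinct.
No further losses. Total secondary extinctions: 4.

4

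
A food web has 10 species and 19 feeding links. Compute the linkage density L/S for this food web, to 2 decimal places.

L/S = 1.90

There are L = 19 links among S = 10 species.
L/S = 19/10 = 1.9000 ≈ 1.90.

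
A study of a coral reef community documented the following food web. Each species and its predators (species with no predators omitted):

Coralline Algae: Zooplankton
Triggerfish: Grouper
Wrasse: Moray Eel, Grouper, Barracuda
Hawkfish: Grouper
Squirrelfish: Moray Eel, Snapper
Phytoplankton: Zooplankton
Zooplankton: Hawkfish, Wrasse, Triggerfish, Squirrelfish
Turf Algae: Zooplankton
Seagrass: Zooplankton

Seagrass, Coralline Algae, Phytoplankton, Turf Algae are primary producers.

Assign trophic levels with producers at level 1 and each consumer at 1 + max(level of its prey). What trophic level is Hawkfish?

Trophic level 3

Seagrass is a producer → level 1.
Zooplankton eats Seagrass (level 1); other prey at levels: Coralline Algae 1, Phytoplankton 1, Turf Algae 1 → level 2.
Hawkfish eats Zooplankton → level 3.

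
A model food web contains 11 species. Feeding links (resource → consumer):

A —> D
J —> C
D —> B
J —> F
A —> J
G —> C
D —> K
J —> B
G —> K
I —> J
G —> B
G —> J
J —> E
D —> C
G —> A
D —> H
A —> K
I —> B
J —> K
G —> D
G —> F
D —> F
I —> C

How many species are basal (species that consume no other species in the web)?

2

Basal species (no prey listed): G, I.
Count: 2.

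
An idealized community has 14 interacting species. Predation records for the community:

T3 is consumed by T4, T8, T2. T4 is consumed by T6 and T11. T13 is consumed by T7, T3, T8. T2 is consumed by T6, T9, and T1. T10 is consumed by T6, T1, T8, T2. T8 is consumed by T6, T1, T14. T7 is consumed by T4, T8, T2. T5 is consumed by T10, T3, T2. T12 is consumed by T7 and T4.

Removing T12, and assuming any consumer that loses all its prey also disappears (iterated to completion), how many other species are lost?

0

Remove T12.
Every predator of it retains at least one other prey: T7 still has T13; T4 still has T3, T7.
No consumer loses all prey, so no secondary extinctions occur.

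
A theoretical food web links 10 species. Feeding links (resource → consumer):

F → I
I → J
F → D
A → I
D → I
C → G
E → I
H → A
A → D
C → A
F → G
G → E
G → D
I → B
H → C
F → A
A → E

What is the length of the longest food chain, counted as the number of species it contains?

One longest chain: H → C → A → E → I → B.
It has 6 species and 5 links.

6 species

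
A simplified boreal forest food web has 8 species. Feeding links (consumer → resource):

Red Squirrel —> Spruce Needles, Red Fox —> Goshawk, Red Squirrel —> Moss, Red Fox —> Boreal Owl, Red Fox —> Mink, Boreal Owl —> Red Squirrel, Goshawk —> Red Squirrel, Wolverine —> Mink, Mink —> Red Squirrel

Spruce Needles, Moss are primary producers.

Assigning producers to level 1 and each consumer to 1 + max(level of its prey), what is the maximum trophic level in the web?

4

Producers (level 1): Spruce Needles, Moss.
Spruce Needles → Red Squirrel → Mink → Wolverine gives Wolverine level 4.
No species has a prey at level 4, so no species reaches level 5.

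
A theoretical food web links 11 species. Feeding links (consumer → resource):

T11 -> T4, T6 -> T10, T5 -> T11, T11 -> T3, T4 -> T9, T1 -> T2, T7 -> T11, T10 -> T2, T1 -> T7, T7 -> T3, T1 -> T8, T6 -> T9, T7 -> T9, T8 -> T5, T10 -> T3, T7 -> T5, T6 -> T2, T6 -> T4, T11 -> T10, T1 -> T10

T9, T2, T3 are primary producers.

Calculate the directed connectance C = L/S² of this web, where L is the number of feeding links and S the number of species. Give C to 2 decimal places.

The web has S = 11 species and L = 20 feeding links.
C = L / S² = 20 / 121 = 0.1653 ≈ 0.17.

C = 0.17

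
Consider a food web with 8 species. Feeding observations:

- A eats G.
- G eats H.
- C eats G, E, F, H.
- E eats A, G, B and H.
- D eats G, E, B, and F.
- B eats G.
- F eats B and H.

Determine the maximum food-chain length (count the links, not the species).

One longest chain: H → G → B → F → D.
It has 5 species and 4 links.

4 links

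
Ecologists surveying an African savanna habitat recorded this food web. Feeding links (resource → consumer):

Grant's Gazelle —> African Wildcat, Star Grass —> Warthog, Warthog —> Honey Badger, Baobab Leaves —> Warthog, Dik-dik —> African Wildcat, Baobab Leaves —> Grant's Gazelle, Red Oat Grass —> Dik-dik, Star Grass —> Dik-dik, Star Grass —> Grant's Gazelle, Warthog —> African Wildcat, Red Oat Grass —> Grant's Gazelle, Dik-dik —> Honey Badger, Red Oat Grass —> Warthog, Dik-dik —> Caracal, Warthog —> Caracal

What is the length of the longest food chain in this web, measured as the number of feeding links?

2 links

One longest chain: Star Grass → Dik-dik → African Wildcat.
It has 3 species and 2 links.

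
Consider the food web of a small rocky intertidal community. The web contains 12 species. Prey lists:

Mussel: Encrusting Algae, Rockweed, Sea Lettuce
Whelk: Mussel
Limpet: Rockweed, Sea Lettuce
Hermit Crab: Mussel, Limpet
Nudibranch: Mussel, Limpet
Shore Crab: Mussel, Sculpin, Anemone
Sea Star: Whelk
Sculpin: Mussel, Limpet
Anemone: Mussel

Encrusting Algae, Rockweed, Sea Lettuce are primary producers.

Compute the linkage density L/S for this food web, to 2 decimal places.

There are L = 17 links among S = 12 species.
L/S = 17/12 = 1.4167 ≈ 1.42.

L/S = 1.42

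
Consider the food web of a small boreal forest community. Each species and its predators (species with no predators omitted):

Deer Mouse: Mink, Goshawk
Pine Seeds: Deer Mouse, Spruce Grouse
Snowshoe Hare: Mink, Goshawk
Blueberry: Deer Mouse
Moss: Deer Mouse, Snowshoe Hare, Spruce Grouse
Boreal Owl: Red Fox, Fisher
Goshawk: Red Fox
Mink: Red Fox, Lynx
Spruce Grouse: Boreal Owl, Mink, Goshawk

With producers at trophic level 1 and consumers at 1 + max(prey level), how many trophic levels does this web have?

4

Producers (level 1): Blueberry, Pine Seeds, Moss.
Blueberry → Deer Mouse → Goshawk → Red Fox gives Red Fox level 4.
No species has a prey at level 4, so no species reaches level 5.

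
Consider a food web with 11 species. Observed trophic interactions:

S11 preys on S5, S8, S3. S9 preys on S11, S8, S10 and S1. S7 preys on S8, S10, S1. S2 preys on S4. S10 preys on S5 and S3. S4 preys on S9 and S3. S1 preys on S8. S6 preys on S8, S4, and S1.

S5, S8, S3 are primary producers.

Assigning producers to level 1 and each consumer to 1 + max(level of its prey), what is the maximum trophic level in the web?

5

Producers (level 1): S5, S8, S3.
S5 → S11 → S9 → S4 → S6 gives S6 level 5.
No species has a prey at level 5, so no species reaches level 6.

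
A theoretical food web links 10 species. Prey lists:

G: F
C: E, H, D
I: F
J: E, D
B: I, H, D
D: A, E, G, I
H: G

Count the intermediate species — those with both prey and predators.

Intermediate species (has both prey and predators): G, I, H, D.
Count: 4.

4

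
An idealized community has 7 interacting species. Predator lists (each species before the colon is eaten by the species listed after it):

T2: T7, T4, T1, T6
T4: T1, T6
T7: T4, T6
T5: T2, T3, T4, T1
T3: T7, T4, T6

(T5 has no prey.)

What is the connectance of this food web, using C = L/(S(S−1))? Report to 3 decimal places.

C = 0.357

The web has S = 7 species and L = 15 feeding links.
C = L / (S(S−1)) = 15 / 42 = 0.3571 ≈ 0.357.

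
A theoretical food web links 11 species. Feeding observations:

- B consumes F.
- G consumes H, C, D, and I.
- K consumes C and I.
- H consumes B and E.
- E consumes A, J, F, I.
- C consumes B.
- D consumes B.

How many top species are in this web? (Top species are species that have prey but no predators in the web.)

Top species (has prey, but nothing eats it): G, K.
Count: 2.

2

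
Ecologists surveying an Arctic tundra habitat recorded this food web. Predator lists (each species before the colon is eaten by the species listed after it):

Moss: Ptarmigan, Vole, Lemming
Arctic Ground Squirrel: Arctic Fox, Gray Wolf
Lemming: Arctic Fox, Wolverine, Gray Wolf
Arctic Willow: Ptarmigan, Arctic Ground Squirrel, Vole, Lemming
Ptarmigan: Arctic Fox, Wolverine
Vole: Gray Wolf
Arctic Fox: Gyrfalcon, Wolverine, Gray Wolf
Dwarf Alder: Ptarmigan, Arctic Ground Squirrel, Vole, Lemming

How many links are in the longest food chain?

One longest chain: Arctic Willow → Ptarmigan → Arctic Fox → Gyrfalcon.
It has 4 species and 3 links.

3 links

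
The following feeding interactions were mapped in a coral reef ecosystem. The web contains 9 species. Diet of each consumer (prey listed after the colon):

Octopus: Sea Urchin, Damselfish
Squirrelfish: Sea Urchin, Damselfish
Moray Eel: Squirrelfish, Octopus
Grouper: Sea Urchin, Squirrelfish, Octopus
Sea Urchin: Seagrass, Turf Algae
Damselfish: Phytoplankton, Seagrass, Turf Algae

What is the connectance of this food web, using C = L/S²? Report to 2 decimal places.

C = 0.17

The web has S = 9 species and L = 14 feeding links.
C = L / S² = 14 / 81 = 0.1728 ≈ 0.17.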